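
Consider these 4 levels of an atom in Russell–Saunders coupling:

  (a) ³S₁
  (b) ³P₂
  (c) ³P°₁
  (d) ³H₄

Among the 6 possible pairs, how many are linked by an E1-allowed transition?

(a)–(b): forbidden (parity).
(a)–(c): allowed.
(a)–(d): forbidden (parity, ΔL, ΔJ).
(b)–(c): allowed.
(b)–(d): forbidden (parity, ΔL, ΔJ).
(c)–(d): forbidden (ΔL, ΔJ).
Allowed pairs: 2 of 6.

2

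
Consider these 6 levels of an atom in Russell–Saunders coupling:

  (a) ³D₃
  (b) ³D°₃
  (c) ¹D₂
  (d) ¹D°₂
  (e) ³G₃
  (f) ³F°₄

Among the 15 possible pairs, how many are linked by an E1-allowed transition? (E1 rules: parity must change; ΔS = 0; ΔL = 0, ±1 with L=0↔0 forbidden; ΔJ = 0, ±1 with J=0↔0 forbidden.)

4

(a)–(b): allowed.
(a)–(c): forbidden (parity, ΔS).
(a)–(d): forbidden (ΔS).
(a)–(e): forbidden (parity, ΔL).
(a)–(f): allowed.
(b)–(c): forbidden (ΔS).
(b)–(d): forbidden (parity, ΔS).
(b)–(e): forbidden (ΔL).
(b)–(f): forbidden (parity).
(c)–(d): allowed.
(c)–(e): forbidden (parity, ΔS, ΔL).
(c)–(f): forbidden (ΔS, ΔJ).
(d)–(e): forbidden (ΔS, ΔL).
(d)–(f): forbidden (parity, ΔS, ΔJ).
(e)–(f): allowed.
Allowed pairs: 4 of 15.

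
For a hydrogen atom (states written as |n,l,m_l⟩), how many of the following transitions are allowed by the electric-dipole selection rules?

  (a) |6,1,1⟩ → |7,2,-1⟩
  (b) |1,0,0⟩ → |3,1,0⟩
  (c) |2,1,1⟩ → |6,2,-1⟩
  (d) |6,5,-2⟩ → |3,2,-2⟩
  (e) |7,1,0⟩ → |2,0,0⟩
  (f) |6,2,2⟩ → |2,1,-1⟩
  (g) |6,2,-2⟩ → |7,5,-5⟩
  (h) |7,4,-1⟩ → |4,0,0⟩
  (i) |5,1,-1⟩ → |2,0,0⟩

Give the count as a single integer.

3

(a) forbidden — Δm_l = -2 (E1 requires Δm_l = 0, ±1)
(b) allowed
(c) forbidden — Δm_l = -2 (E1 requires Δm_l = 0, ±1)
(d) forbidden — Δl = -3 (E1 requires Δl = ±1)
(e) allowed
(f) forbidden — Δm_l = -3 (E1 requires Δm_l = 0, ±1)
(g) forbidden — Δl = +3 (E1 requires Δl = ±1); Δm_l = -3 (E1 requires Δm_l = 0, ±1)
(h) forbidden — Δl = -4 (E1 requires Δl = ±1)
(i) allowed
Total allowed: 3 of 9.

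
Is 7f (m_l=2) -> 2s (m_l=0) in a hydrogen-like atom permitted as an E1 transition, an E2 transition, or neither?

neither

Δl = 0 − 3 = -3; l_i + l_f = 3.
Δm_l = -2.
E1 (Δl = ±1, |Δm_l| ≤ 1): not satisfied.
E2 (Δl = 0,±2, l_i+l_f ≥ 2, |Δm_l| ≤ 2): not satisfied.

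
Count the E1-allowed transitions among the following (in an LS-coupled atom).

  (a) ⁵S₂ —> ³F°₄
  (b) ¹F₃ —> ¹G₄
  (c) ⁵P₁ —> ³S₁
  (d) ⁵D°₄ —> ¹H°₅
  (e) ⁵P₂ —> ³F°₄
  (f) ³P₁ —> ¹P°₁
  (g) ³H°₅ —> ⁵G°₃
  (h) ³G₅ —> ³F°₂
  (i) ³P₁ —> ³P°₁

1

(a) forbidden (ΔS, ΔL, ΔJ fail)
(b) forbidden (parity fails)
(c) forbidden (parity, ΔS fail)
(d) forbidden (parity, ΔS, ΔL fail)
(e) forbidden (ΔS, ΔL, ΔJ fail)
(f) forbidden (ΔS fails)
(g) forbidden (parity, ΔS, ΔJ fail)
(h) forbidden (ΔJ fails)
(i) allowed
Total allowed: 1 of 9.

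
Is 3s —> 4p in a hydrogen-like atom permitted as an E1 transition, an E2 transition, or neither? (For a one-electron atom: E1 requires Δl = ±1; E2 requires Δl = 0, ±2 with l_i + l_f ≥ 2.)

E1

Δl = 1 − 0 = +1; l_i + l_f = 1.
E1 (Δl = ±1): satisfied.
E2 (Δl = 0,±2, l_i+l_f ≥ 2): not satisfied.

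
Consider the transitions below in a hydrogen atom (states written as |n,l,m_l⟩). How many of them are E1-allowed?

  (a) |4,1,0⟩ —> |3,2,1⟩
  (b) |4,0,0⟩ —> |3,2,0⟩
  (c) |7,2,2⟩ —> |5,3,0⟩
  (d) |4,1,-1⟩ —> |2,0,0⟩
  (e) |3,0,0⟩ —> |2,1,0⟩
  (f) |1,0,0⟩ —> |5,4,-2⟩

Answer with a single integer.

(a) allowed
(b) forbidden — Δl = +2 (E1 requires Δl = ±1)
(c) forbidden — Δm_l = -2 (E1 requires Δm_l = 0, ±1)
(d) allowed
(e) allowed
(f) forbidden — Δl = +4 (E1 requires Δl = ±1); Δm_l = -2 (E1 requires Δm_l = 0, ±1)
Total allowed: 3 of 6.

3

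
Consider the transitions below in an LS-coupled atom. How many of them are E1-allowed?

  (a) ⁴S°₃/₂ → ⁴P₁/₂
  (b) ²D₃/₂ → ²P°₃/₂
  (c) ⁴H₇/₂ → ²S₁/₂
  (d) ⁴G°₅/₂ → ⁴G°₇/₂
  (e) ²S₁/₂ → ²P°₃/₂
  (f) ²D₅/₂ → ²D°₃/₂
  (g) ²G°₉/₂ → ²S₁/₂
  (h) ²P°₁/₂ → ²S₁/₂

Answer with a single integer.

(a) allowed
(b) allowed
(c) forbidden (parity, ΔS, ΔL, ΔJ fail)
(d) forbidden (parity fails)
(e) allowed
(f) allowed
(g) forbidden (ΔL, ΔJ fail)
(h) allowed
Total allowed: 5 of 8.

5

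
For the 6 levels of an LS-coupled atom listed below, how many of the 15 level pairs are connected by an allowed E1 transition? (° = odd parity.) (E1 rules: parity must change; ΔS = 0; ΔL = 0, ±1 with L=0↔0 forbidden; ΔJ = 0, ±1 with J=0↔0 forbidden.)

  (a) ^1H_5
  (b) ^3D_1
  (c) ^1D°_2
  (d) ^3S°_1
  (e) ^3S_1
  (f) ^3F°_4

(a)–(b): forbidden (parity, ΔS, ΔL, ΔJ).
(a)–(c): forbidden (ΔL, ΔJ).
(a)–(d): forbidden (ΔS, ΔL, ΔJ).
(a)–(e): forbidden (parity, ΔS, ΔL, ΔJ).
(a)–(f): forbidden (ΔS, ΔL).
(b)–(c): forbidden (ΔS).
(b)–(d): forbidden (ΔL).
(b)–(e): forbidden (parity, ΔL).
(b)–(f): forbidden (ΔJ).
(c)–(d): forbidden (parity, ΔS, ΔL).
(c)–(e): forbidden (ΔS, ΔL).
(c)–(f): forbidden (parity, ΔS, ΔJ).
(d)–(e): forbidden (ΔL).
(d)–(f): forbidden (parity, ΔL, ΔJ).
(e)–(f): forbidden (ΔL, ΔJ).
Allowed pairs: 0 of 15.

0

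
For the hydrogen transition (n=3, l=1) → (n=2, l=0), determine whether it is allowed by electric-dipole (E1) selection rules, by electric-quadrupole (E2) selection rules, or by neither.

Δl = 0 − 1 = -1; l_i + l_f = 1.
E1 (Δl = ±1): satisfied.
E2 (Δl = 0,±2, l_i+l_f ≥ 2): not satisfied.

E1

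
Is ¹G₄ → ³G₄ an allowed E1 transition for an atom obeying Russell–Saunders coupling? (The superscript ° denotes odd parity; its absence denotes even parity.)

forbidden

Initial level: S=0, L=4, J=4, parity even. Final level: S=1, L=4, J=4, parity even.
Parity must change: even → even — fails.
ΔS = 0: S: 0 → 1 — fails.
ΔL = 0, ±1 (not L=0↔0): L: 4 → 4, ΔL = +0 — passes.
ΔJ = 0, ±1 (not J=0↔0): J: 4 → 4, ΔJ = +0 — passes.
Rule(s) violated: parity, ΔS.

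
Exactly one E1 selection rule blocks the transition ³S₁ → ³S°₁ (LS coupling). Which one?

the L=0 ↔ L=0 exclusion

Parity must change: even → odd — ok.
ΔS = 0: S: 1 → 1 — ok.
ΔL = 0, ±1 (not L=0↔0): L: 0 → 0, ΔL = +0 — fails.
ΔJ = 0, ±1 (not J=0↔0): J: 1 → 1, ΔJ = +0 — ok.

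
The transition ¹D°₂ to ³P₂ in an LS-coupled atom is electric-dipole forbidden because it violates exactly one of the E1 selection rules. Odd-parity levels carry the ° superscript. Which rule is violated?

the ΔS = 0 rule

Initial level: S=0, L=2, J=2, parity odd. Final level: S=1, L=1, J=2, parity even.
Parity must change: odd → even — satisfied.
ΔS = 0: S: 0 → 1 — violated.
ΔL = 0, ±1 (not L=0↔0): L: 2 → 1, ΔL = -1 — satisfied.
ΔJ = 0, ±1 (not J=0↔0): J: 2 → 2, ΔJ = +0 — satisfied.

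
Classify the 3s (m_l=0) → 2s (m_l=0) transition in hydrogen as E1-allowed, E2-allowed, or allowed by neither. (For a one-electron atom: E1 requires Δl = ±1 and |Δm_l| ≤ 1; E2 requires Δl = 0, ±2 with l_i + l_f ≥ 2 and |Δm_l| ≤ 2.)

Δl = 0 − 0 = +0; l_i + l_f = 0.
Δm_l = +0.
E1 (Δl = ±1, |Δm_l| ≤ 1): not satisfied.
E2 (Δl = 0,±2, l_i+l_f ≥ 2, |Δm_l| ≤ 2): not satisfied.

neither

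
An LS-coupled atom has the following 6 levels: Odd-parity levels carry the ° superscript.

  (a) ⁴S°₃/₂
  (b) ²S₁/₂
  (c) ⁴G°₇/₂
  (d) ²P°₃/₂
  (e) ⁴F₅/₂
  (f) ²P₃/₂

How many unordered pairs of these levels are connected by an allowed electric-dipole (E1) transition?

3

(a)–(b): forbidden (ΔS, ΔL).
(a)–(c): forbidden (parity, ΔL, ΔJ).
(a)–(d): forbidden (parity, ΔS).
(a)–(e): forbidden (ΔL).
(a)–(f): forbidden (ΔS).
(b)–(c): forbidden (ΔS, ΔL, ΔJ).
(b)–(d): allowed.
(b)–(e): forbidden (parity, ΔS, ΔL, ΔJ).
(b)–(f): forbidden (parity).
(c)–(d): forbidden (parity, ΔS, ΔL, ΔJ).
(c)–(e): allowed.
(c)–(f): forbidden (ΔS, ΔL, ΔJ).
(d)–(e): forbidden (ΔS, ΔL).
(d)–(f): allowed.
(e)–(f): forbidden (parity, ΔS, ΔL).
Allowed pairs: 3 of 15.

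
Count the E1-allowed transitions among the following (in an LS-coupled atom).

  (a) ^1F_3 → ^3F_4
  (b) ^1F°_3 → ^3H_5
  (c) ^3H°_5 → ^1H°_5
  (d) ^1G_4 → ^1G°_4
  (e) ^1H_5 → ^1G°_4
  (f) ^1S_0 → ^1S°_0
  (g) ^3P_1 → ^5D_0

(a) forbidden (parity, ΔS fail)
(b) forbidden (ΔS, ΔL, ΔJ fail)
(c) forbidden (parity, ΔS fail)
(d) allowed
(e) allowed
(f) forbidden (ΔL, ΔJ fail)
(g) forbidden (parity, ΔS fail)
Total allowed: 2 of 7.

2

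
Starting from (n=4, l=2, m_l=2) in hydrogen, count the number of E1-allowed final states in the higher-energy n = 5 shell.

E1 requires Δl = ±1, so l_f ∈ {1, 3}; with 0 ≤ l_f ≤ n_f−1 = 4, the allowed l_f values are {1, 3}.
For l_f = 1: m_f ∈ {m_i−1, m_i, m_i+1} ∩ [−1, 1] = {1} → 1 state.
For l_f = 3: m_f ∈ {m_i−1, m_i, m_i+1} ∩ [−3, 3] = {1, 2, 3} → 3 states.
Total: 4.

4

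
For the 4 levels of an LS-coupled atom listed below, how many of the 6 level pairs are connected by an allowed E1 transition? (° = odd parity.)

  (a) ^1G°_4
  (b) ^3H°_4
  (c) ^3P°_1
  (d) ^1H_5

(a)–(b): forbidden (parity, ΔS).
(a)–(c): forbidden (parity, ΔS, ΔL, ΔJ).
(a)–(d): allowed.
(b)–(c): forbidden (parity, ΔL, ΔJ).
(b)–(d): forbidden (ΔS).
(c)–(d): forbidden (ΔS, ΔL, ΔJ).
Allowed pairs: 1 of 6.

1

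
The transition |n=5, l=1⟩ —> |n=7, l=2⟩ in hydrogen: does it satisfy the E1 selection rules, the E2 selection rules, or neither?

E1

Δl = 2 − 1 = +1; l_i + l_f = 3.
E1 (Δl = ±1): satisfied.
E2 (Δl = 0,±2, l_i+l_f ≥ 2): not satisfied.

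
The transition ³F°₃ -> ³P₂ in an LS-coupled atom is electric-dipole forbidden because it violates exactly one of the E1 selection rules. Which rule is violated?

the ΔL = 0, ±1 rule

ΔL = 0, ±1 (not L=0↔0): L: 3 → 1, ΔL = -2 — fails.
Parity must change: odd → even — ok.
ΔJ = 0, ±1 (not J=0↔0): J: 3 → 2, ΔJ = -1 — ok.
ΔS = 0: S: 1 → 1 — ok.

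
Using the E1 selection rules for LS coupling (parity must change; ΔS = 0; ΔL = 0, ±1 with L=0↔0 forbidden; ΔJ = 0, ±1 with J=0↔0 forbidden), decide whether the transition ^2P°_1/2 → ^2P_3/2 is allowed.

allowed

Initial level: S=1/2, L=1, J=1/2, parity odd. Final level: S=1/2, L=1, J=3/2, parity even.
Parity must change: odd → even — ok.
ΔS = 0: S: 1/2 → 1/2 — ok.
ΔL = 0, ±1 (not L=0↔0): L: 1 → 1, ΔL = +0 — ok.
ΔJ = 0, ±1 (not J=0↔0): J: 1/2 → 3/2, ΔJ = +1 — ok.
All four E1 rules are satisfied.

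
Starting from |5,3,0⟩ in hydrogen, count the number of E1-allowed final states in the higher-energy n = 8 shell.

E1 requires Δl = ±1, so l_f ∈ {2, 4}; with 0 ≤ l_f ≤ n_f−1 = 7, the allowed l_f values are {2, 4}.
For l_f = 2: m_f ∈ {m_i−1, m_i, m_i+1} ∩ [−2, 2] = {-1, 0, 1} → 3 states.
For l_f = 4: m_f ∈ {m_i−1, m_i, m_i+1} ∩ [−4, 4] = {-1, 0, 1} → 3 states.
Total: 6.

6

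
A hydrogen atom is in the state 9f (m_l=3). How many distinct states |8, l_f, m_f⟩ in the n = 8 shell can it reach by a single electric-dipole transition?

E1 requires Δl = ±1, so l_f ∈ {2, 4}; with 0 ≤ l_f ≤ n_f−1 = 7, the allowed l_f values are {2, 4}.
For l_f = 2: m_f ∈ {m_i−1, m_i, m_i+1} ∩ [−2, 2] = {2} → 1 state.
For l_f = 4: m_f ∈ {m_i−1, m_i, m_i+1} ∩ [−4, 4] = {2, 3, 4} → 3 states.
Total: 4.

4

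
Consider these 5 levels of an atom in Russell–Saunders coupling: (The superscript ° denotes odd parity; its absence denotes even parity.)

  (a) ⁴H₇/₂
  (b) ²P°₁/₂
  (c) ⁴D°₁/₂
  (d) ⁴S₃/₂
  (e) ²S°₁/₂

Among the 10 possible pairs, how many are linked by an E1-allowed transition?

0

(a)–(b): forbidden (ΔS, ΔL, ΔJ).
(a)–(c): forbidden (ΔL, ΔJ).
(a)–(d): forbidden (parity, ΔL, ΔJ).
(a)–(e): forbidden (ΔS, ΔL, ΔJ).
(b)–(c): forbidden (parity, ΔS).
(b)–(d): forbidden (ΔS).
(b)–(e): forbidden (parity).
(c)–(d): forbidden (ΔL).
(c)–(e): forbidden (parity, ΔS, ΔL).
(d)–(e): forbidden (ΔS, ΔL).
Allowed pairs: 0 of 10.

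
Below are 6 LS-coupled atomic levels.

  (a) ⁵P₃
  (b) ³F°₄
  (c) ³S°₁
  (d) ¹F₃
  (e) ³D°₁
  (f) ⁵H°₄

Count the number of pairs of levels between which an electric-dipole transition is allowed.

0

(a)–(b): forbidden (ΔS, ΔL).
(a)–(c): forbidden (ΔS, ΔJ).
(a)–(d): forbidden (parity, ΔS, ΔL).
(a)–(e): forbidden (ΔS, ΔJ).
(a)–(f): forbidden (ΔL).
(b)–(c): forbidden (parity, ΔL, ΔJ).
(b)–(d): forbidden (ΔS).
(b)–(e): forbidden (parity, ΔJ).
(b)–(f): forbidden (parity, ΔS, ΔL).
(c)–(d): forbidden (ΔS, ΔL, ΔJ).
(c)–(e): forbidden (parity, ΔL).
(c)–(f): forbidden (parity, ΔS, ΔL, ΔJ).
(d)–(e): forbidden (ΔS, ΔJ).
(d)–(f): forbidden (ΔS, ΔL).
(e)–(f): forbidden (parity, ΔS, ΔL, ΔJ).
Allowed pairs: 0 of 15.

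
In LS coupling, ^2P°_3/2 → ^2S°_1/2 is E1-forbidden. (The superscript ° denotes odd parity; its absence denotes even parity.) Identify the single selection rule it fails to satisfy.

Initial level: S=1/2, L=1, J=3/2, parity odd. Final level: S=1/2, L=0, J=1/2, parity odd.
Parity must change: odd → odd — violated.
ΔS = 0: S: 1/2 → 1/2 — satisfied.
ΔL = 0, ±1 (not L=0↔0): L: 1 → 0, ΔL = -1 — satisfied.
ΔJ = 0, ±1 (not J=0↔0): J: 3/2 → 1/2, ΔJ = -1 — satisfied.

parity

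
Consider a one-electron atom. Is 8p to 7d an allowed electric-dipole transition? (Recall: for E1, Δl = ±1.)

Δl = 2 − 1 = +1; the E1 rule Δl = ±1 is passes.
All E1 selection rules are satisfied.

allowed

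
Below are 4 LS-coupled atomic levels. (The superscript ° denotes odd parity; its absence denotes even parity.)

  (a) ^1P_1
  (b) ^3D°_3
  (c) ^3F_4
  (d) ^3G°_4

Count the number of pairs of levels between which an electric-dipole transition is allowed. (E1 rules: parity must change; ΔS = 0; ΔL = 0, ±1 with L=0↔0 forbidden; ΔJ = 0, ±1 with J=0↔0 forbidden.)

(a)–(b): forbidden (ΔS, ΔJ).
(a)–(c): forbidden (parity, ΔS, ΔL, ΔJ).
(a)–(d): forbidden (ΔS, ΔL, ΔJ).
(b)–(c): allowed.
(b)–(d): forbidden (parity, ΔL).
(c)–(d): allowed.
Allowed pairs: 2 of 6.

2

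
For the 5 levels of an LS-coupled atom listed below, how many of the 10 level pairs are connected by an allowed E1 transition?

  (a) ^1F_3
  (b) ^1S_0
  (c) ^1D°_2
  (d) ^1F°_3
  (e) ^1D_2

4

(a)–(b): forbidden (parity, ΔL, ΔJ).
(a)–(c): allowed.
(a)–(d): allowed.
(a)–(e): forbidden (parity).
(b)–(c): forbidden (ΔL, ΔJ).
(b)–(d): forbidden (ΔL, ΔJ).
(b)–(e): forbidden (parity, ΔL, ΔJ).
(c)–(d): forbidden (parity).
(c)–(e): allowed.
(d)–(e): allowed.
Allowed pairs: 4 of 10.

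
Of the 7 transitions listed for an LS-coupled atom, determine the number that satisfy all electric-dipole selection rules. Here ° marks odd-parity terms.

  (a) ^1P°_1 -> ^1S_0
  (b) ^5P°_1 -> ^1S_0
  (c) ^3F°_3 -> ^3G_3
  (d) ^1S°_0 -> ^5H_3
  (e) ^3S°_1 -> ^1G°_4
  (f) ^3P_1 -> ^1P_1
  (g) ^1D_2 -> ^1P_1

(a) allowed
(b) forbidden (ΔS fails)
(c) allowed
(d) forbidden (ΔS, ΔL, ΔJ fail)
(e) forbidden (parity, ΔS, ΔL, ΔJ fail)
(f) forbidden (parity, ΔS fail)
(g) forbidden (parity fails)
Total allowed: 2 of 7.

2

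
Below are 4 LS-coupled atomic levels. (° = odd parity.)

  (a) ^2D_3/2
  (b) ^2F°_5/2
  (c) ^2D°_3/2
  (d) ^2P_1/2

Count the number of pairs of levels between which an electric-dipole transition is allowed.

3

(a)–(b): allowed.
(a)–(c): allowed.
(a)–(d): forbidden (parity).
(b)–(c): forbidden (parity).
(b)–(d): forbidden (ΔL, ΔJ).
(c)–(d): allowed.
Allowed pairs: 3 of 6.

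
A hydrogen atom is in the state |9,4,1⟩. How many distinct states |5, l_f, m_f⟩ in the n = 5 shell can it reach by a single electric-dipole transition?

3

E1 requires Δl = ±1, so l_f ∈ {3, 5}; with 0 ≤ l_f ≤ n_f−1 = 4, the allowed l_f values are {3}.
For l_f = 3: m_f ∈ {m_i−1, m_i, m_i+1} ∩ [−3, 3] = {0, 1, 2} → 3 states.
Total: 3.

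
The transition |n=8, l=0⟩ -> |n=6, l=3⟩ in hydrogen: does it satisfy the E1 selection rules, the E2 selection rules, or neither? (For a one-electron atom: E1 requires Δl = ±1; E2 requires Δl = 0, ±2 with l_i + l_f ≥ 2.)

Δl = 3 − 0 = +3; l_i + l_f = 3.
E1 (Δl = ±1): not satisfied.
E2 (Δl = 0,±2, l_i+l_f ≥ 2): not satisfied.

neither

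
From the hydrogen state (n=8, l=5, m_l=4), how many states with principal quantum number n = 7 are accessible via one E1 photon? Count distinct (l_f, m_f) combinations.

E1 requires Δl = ±1, so l_f ∈ {4, 6}; with 0 ≤ l_f ≤ n_f−1 = 6, the allowed l_f values are {4, 6}.
For l_f = 4: m_f ∈ {m_i−1, m_i, m_i+1} ∩ [−4, 4] = {3, 4} → 2 states.
For l_f = 6: m_f ∈ {m_i−1, m_i, m_i+1} ∩ [−6, 6] = {3, 4, 5} → 3 states.
Total: 5.

5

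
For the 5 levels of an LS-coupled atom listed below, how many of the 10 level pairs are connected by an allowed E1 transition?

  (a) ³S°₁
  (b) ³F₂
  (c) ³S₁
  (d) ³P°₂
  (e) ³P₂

(a)–(b): forbidden (ΔL).
(a)–(c): forbidden (ΔL).
(a)–(d): forbidden (parity).
(a)–(e): allowed.
(b)–(c): forbidden (parity, ΔL).
(b)–(d): forbidden (ΔL).
(b)–(e): forbidden (parity, ΔL).
(c)–(d): allowed.
(c)–(e): forbidden (parity).
(d)–(e): allowed.
Allowed pairs: 3 of 10.

3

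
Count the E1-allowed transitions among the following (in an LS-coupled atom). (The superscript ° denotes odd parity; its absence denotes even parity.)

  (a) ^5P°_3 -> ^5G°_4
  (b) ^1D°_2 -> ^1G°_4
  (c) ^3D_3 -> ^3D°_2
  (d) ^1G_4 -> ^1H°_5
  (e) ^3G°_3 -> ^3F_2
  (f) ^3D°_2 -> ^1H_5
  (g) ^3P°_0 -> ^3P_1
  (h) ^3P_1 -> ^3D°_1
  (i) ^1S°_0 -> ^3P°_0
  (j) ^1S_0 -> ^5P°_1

(a) forbidden (parity, ΔL fail)
(b) forbidden (parity, ΔL, ΔJ fail)
(c) allowed
(d) allowed
(e) allowed
(f) forbidden (ΔS, ΔL, ΔJ fail)
(g) allowed
(h) allowed
(i) forbidden (parity, ΔS, ΔJ fail)
(j) forbidden (ΔS fails)
Total allowed: 5 of 10.

5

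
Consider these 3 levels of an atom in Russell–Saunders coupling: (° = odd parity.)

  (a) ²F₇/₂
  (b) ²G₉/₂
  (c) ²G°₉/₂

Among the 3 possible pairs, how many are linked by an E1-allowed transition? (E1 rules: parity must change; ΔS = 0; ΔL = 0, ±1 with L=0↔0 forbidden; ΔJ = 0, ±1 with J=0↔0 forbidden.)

2

(a)–(b): forbidden (parity).
(a)–(c): allowed.
(b)–(c): allowed.
Allowed pairs: 2 of 3.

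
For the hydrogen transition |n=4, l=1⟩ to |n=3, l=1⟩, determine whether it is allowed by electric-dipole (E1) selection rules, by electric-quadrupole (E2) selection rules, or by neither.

Δl = 1 − 1 = +0; l_i + l_f = 2.
E1 (Δl = ±1): not satisfied.
E2 (Δl = 0,±2, l_i+l_f ≥ 2): satisfied.

E2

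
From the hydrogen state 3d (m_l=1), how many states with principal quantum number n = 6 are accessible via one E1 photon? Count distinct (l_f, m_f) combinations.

5

E1 requires Δl = ±1, so l_f ∈ {1, 3}; with 0 ≤ l_f ≤ n_f−1 = 5, the allowed l_f values are {1, 3}.
For l_f = 1: m_f ∈ {m_i−1, m_i, m_i+1} ∩ [−1, 1] = {0, 1} → 2 states.
For l_f = 3: m_f ∈ {m_i−1, m_i, m_i+1} ∩ [−3, 3] = {0, 1, 2} → 3 states.
Total: 5.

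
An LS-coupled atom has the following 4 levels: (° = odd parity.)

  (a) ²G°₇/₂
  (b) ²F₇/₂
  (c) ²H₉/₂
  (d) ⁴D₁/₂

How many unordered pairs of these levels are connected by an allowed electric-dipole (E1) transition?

2

(a)–(b): allowed.
(a)–(c): allowed.
(a)–(d): forbidden (ΔS, ΔL, ΔJ).
(b)–(c): forbidden (parity, ΔL).
(b)–(d): forbidden (parity, ΔS, ΔJ).
(c)–(d): forbidden (parity, ΔS, ΔL, ΔJ).
Allowed pairs: 2 of 6.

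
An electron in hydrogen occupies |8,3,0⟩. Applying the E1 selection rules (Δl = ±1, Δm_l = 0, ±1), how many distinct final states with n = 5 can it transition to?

6

E1 requires Δl = ±1, so l_f ∈ {2, 4}; with 0 ≤ l_f ≤ n_f−1 = 4, the allowed l_f values are {2, 4}.
For l_f = 2: m_f ∈ {m_i−1, m_i, m_i+1} ∩ [−2, 2] = {-1, 0, 1} → 3 states.
For l_f = 4: m_f ∈ {m_i−1, m_i, m_i+1} ∩ [−4, 4] = {-1, 0, 1} → 3 states.
Total: 6.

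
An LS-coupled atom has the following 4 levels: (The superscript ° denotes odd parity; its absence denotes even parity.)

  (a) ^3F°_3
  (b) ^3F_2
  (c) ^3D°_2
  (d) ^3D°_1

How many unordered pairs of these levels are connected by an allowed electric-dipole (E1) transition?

3

(a)–(b): allowed.
(a)–(c): forbidden (parity).
(a)–(d): forbidden (parity, ΔJ).
(b)–(c): allowed.
(b)–(d): allowed.
(c)–(d): forbidden (parity).
Allowed pairs: 3 of 6.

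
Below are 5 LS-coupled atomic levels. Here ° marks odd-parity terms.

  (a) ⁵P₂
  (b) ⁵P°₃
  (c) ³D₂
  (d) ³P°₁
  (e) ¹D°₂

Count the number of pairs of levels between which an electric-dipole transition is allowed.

2

(a)–(b): allowed.
(a)–(c): forbidden (parity, ΔS).
(a)–(d): forbidden (ΔS).
(a)–(e): forbidden (ΔS).
(b)–(c): forbidden (ΔS).
(b)–(d): forbidden (parity, ΔS, ΔJ).
(b)–(e): forbidden (parity, ΔS).
(c)–(d): allowed.
(c)–(e): forbidden (ΔS).
(d)–(e): forbidden (parity, ΔS).
Allowed pairs: 2 of 10.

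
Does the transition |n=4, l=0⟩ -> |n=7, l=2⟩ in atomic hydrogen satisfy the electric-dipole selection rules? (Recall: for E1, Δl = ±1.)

l: 0 → 2 (Δl = +2). Δl = ±1 violated.
The transition is electric-dipole forbidden.

forbidden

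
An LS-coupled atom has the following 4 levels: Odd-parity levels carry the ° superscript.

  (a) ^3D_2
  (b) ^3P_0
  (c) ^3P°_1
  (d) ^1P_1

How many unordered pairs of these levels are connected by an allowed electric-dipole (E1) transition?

2

(a)–(b): forbidden (parity, ΔJ).
(a)–(c): allowed.
(a)–(d): forbidden (parity, ΔS).
(b)–(c): allowed.
(b)–(d): forbidden (parity, ΔS).
(c)–(d): forbidden (ΔS).
Allowed pairs: 2 of 6.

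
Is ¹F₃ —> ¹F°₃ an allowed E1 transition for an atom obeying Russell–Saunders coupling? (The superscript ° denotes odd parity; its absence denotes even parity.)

allowed

Initial level: S=0, L=3, J=3, parity even. Final level: S=0, L=3, J=3, parity odd.
ΔL = 0, ±1 (not L=0↔0): L: 3 → 3, ΔL = +0 — ✓.
ΔJ = 0, ±1 (not J=0↔0): J: 3 → 3, ΔJ = +0 — ✓.
ΔS = 0: S: 0 → 0 — ✓.
Parity must change: even → odd — ✓.
All four E1 rules are satisfied.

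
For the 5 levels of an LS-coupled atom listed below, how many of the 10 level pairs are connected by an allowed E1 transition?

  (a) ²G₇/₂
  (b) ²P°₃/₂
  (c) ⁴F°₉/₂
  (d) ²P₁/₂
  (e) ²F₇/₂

(a)–(b): forbidden (ΔL, ΔJ).
(a)–(c): forbidden (ΔS).
(a)–(d): forbidden (parity, ΔL, ΔJ).
(a)–(e): forbidden (parity).
(b)–(c): forbidden (parity, ΔS, ΔL, ΔJ).
(b)–(d): allowed.
(b)–(e): forbidden (ΔL, ΔJ).
(c)–(d): forbidden (ΔS, ΔL, ΔJ).
(c)–(e): forbidden (ΔS).
(d)–(e): forbidden (parity, ΔL, ΔJ).
Allowed pairs: 1 of 10.

1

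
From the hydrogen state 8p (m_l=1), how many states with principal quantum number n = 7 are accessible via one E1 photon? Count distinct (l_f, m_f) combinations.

4

E1 requires Δl = ±1, so l_f ∈ {0, 2}; with 0 ≤ l_f ≤ n_f−1 = 6, the allowed l_f values are {0, 2}.
For l_f = 0: m_f ∈ {m_i−1, m_i, m_i+1} ∩ [−0, 0] = {0} → 1 state.
For l_f = 2: m_f ∈ {m_i−1, m_i, m_i+1} ∩ [−2, 2] = {0, 1, 2} → 3 states.
Total: 4.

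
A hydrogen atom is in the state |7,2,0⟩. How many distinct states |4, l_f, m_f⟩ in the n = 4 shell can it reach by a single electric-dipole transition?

E1 requires Δl = ±1, so l_f ∈ {1, 3}; with 0 ≤ l_f ≤ n_f−1 = 3, the allowed l_f values are {1, 3}.
For l_f = 1: m_f ∈ {m_i−1, m_i, m_i+1} ∩ [−1, 1] = {-1, 0, 1} → 3 states.
For l_f = 3: m_f ∈ {m_i−1, m_i, m_i+1} ∩ [−3, 3] = {-1, 0, 1} → 3 states.
Total: 6.

6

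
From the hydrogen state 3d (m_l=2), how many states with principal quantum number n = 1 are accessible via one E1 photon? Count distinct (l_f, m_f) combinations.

E1 requires l_f ∈ {1, 3}, but neither lies in [0, 0], so no final state is reachable.
Total: 0.

0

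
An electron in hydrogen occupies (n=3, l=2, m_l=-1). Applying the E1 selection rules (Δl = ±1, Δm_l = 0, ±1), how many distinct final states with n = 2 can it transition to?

E1 requires Δl = ±1, so l_f ∈ {1, 3}; with 0 ≤ l_f ≤ n_f−1 = 1, the allowed l_f values are {1}.
For l_f = 1: m_f ∈ {m_i−1, m_i, m_i+1} ∩ [−1, 1] = {-1, 0} → 2 states.
Total: 2.

2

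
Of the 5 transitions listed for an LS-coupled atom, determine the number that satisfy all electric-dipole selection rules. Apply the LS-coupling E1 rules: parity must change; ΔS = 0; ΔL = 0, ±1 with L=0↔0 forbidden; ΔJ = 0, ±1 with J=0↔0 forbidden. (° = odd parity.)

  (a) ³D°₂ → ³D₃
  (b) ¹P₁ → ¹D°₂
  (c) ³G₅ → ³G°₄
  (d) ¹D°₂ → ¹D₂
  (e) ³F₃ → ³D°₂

5

(a) allowed
(b) allowed
(c) allowed
(d) allowed
(e) allowed
Total allowed: 5 of 5.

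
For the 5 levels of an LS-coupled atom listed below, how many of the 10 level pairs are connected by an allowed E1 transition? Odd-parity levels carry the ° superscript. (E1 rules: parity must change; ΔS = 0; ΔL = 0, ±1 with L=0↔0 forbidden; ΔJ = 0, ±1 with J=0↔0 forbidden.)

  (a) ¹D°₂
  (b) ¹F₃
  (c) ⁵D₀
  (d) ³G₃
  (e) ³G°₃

(a)–(b): allowed.
(a)–(c): forbidden (ΔS, ΔJ).
(a)–(d): forbidden (ΔS, ΔL).
(a)–(e): forbidden (parity, ΔS, ΔL).
(b)–(c): forbidden (parity, ΔS, ΔJ).
(b)–(d): forbidden (parity, ΔS).
(b)–(e): forbidden (ΔS).
(c)–(d): forbidden (parity, ΔS, ΔL, ΔJ).
(c)–(e): forbidden (ΔS, ΔL, ΔJ).
(d)–(e): allowed.
Allowed pairs: 2 of 10.

2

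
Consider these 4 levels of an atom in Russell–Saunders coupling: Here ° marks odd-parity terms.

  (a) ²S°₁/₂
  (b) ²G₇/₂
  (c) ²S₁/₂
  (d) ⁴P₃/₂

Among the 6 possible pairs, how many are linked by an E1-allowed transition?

(a)–(b): forbidden (ΔL, ΔJ).
(a)–(c): forbidden (ΔL).
(a)–(d): forbidden (ΔS).
(b)–(c): forbidden (parity, ΔL, ΔJ).
(b)–(d): forbidden (parity, ΔS, ΔL, ΔJ).
(c)–(d): forbidden (parity, ΔS).
Allowed pairs: 0 of 6.

0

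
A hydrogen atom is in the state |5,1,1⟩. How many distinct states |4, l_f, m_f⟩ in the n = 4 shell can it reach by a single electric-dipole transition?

4

E1 requires Δl = ±1, so l_f ∈ {0, 2}; with 0 ≤ l_f ≤ n_f−1 = 3, the allowed l_f values are {0, 2}.
For l_f = 0: m_f ∈ {m_i−1, m_i, m_i+1} ∩ [−0, 0] = {0} → 1 state.
For l_f = 2: m_f ∈ {m_i−1, m_i, m_i+1} ∩ [−2, 2] = {0, 1, 2} → 3 states.
Total: 4.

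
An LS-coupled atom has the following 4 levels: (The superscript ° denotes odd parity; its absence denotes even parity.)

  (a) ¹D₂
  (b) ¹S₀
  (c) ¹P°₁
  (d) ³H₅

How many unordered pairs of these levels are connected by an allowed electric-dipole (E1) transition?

2

(a)–(b): forbidden (parity, ΔL, ΔJ).
(a)–(c): allowed.
(a)–(d): forbidden (parity, ΔS, ΔL, ΔJ).
(b)–(c): allowed.
(b)–(d): forbidden (parity, ΔS, ΔL, ΔJ).
(c)–(d): forbidden (ΔS, ΔL, ΔJ).
Allowed pairs: 2 of 6.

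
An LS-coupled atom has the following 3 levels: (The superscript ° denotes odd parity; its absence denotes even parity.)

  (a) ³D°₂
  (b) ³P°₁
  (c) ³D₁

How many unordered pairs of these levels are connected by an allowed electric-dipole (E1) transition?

(a)–(b): forbidden (parity).
(a)–(c): allowed.
(b)–(c): allowed.
Allowed pairs: 2 of 3.

2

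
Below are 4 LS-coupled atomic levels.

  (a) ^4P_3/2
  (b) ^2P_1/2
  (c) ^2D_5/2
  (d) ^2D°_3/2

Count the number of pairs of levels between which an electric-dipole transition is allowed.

(a)–(b): forbidden (parity, ΔS).
(a)–(c): forbidden (parity, ΔS).
(a)–(d): forbidden (ΔS).
(b)–(c): forbidden (parity, ΔJ).
(b)–(d): allowed.
(c)–(d): allowed.
Allowed pairs: 2 of 6.

2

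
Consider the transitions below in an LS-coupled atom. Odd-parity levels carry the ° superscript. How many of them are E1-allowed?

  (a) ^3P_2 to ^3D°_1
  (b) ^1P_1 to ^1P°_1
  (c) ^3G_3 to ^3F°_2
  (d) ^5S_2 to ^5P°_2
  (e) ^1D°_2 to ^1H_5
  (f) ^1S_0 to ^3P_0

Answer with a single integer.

4

(a) allowed
(b) allowed
(c) allowed
(d) allowed
(e) forbidden (ΔL, ΔJ fail)
(f) forbidden (parity, ΔS, ΔJ fail)
Total allowed: 4 of 6.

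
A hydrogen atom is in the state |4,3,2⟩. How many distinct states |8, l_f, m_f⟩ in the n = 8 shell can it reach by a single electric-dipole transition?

E1 requires Δl = ±1, so l_f ∈ {2, 4}; with 0 ≤ l_f ≤ n_f−1 = 7, the allowed l_f values are {2, 4}.
For l_f = 2: m_f ∈ {m_i−1, m_i, m_i+1} ∩ [−2, 2] = {1, 2} → 2 states.
For l_f = 4: m_f ∈ {m_i−1, m_i, m_i+1} ∩ [−4, 4] = {1, 2, 3} → 3 states.
Total: 5.

5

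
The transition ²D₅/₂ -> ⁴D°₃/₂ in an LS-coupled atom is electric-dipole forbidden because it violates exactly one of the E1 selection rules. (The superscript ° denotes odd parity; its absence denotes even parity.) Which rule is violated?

Initial level: S=1/2, L=2, J=5/2, parity even. Final level: S=3/2, L=2, J=3/2, parity odd.
Parity must change: even → odd — passes.
ΔJ = 0, ±1 (not J=0↔0): J: 5/2 → 3/2, ΔJ = -1 — passes.
ΔS = 0: S: 1/2 → 3/2 — fails.
ΔL = 0, ±1 (not L=0↔0): L: 2 → 2, ΔL = +0 — passes.

the ΔS = 0 rule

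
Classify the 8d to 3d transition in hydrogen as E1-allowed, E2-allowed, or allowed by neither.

E2

Δl = 2 − 2 = +0; l_i + l_f = 4.
E1 (Δl = ±1): not satisfied.
E2 (Δl = 0,±2, l_i+l_f ≥ 2): satisfied.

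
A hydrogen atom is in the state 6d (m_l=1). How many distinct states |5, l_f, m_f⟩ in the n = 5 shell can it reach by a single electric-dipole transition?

E1 requires Δl = ±1, so l_f ∈ {1, 3}; with 0 ≤ l_f ≤ n_f−1 = 4, the allowed l_f values are {1, 3}.
For l_f = 1: m_f ∈ {m_i−1, m_i, m_i+1} ∩ [−1, 1] = {0, 1} → 2 states.
For l_f = 3: m_f ∈ {m_i−1, m_i, m_i+1} ∩ [−3, 3] = {0, 1, 2} → 3 states.
Total: 5.

5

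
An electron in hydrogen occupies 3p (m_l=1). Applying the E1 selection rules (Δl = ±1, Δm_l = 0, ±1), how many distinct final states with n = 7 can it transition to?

4

E1 requires Δl = ±1, so l_f ∈ {0, 2}; with 0 ≤ l_f ≤ n_f−1 = 6, the allowed l_f values are {0, 2}.
For l_f = 0: m_f ∈ {m_i−1, m_i, m_i+1} ∩ [−0, 0] = {0} → 1 state.
For l_f = 2: m_f ∈ {m_i−1, m_i, m_i+1} ∩ [−2, 2] = {0, 1, 2} → 3 states.
Total: 4.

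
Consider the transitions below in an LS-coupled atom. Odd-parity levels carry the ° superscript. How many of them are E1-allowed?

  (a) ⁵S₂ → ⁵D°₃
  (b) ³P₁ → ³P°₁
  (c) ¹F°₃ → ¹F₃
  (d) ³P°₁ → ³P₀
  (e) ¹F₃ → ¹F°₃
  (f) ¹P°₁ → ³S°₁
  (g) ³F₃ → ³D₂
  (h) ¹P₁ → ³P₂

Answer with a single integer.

4

(a) forbidden (ΔL fails)
(b) allowed
(c) allowed
(d) allowed
(e) allowed
(f) forbidden (parity, ΔS fail)
(g) forbidden (parity fails)
(h) forbidden (parity, ΔS fail)
Total allowed: 4 of 8.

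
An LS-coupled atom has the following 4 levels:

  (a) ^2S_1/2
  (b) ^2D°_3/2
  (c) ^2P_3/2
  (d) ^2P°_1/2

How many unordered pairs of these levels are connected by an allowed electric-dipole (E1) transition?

(a)–(b): forbidden (ΔL).
(a)–(c): forbidden (parity).
(a)–(d): allowed.
(b)–(c): allowed.
(b)–(d): forbidden (parity).
(c)–(d): allowed.
Allowed pairs: 3 of 6.

3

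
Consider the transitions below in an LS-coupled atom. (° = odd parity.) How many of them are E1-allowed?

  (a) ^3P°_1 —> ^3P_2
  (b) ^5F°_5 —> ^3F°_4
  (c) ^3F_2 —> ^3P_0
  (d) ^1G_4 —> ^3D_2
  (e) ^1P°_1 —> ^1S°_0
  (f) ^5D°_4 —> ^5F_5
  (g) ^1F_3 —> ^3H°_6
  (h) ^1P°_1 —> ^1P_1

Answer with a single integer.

3

(a) allowed
(b) forbidden (parity, ΔS fail)
(c) forbidden (parity, ΔL, ΔJ fail)
(d) forbidden (parity, ΔS, ΔL, ΔJ fail)
(e) forbidden (parity fails)
(f) allowed
(g) forbidden (ΔS, ΔL, ΔJ fail)
(h) allowed
Total allowed: 3 of 8.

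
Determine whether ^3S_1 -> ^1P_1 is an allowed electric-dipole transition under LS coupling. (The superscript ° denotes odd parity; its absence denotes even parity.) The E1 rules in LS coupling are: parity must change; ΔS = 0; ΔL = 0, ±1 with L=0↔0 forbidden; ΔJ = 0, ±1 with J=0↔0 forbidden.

forbidden

Parity must change: even → even — fails.
ΔS = 0: S: 1 → 0 — fails.
ΔL = 0, ±1 (not L=0↔0): L: 0 → 1, ΔL = +1 — ok.
ΔJ = 0, ±1 (not J=0↔0): J: 1 → 1, ΔJ = +0 — ok.
Rule(s) violated: parity, ΔS.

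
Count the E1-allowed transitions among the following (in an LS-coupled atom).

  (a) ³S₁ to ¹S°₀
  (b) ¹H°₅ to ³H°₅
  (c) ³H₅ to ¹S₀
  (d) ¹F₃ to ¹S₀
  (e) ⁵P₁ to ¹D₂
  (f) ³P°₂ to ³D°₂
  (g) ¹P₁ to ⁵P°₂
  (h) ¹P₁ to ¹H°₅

0

(a) forbidden (ΔS, ΔL fail)
(b) forbidden (parity, ΔS fail)
(c) forbidden (parity, ΔS, ΔL, ΔJ fail)
(d) forbidden (parity, ΔL, ΔJ fail)
(e) forbidden (parity, ΔS fail)
(f) forbidden (parity fails)
(g) forbidden (ΔS fails)
(h) forbidden (ΔL, ΔJ fail)
Total allowed: 0 of 8.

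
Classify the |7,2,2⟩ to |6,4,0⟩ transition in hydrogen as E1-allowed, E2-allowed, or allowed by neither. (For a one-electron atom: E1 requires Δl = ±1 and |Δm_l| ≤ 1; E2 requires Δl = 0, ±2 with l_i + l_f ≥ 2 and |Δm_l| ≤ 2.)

E2

Δl = 4 − 2 = +2; l_i + l_f = 6.
Δm_l = -2.
E1 (Δl = ±1, |Δm_l| ≤ 1): not satisfied.
E2 (Δl = 0,±2, l_i+l_f ≥ 2, |Δm_l| ≤ 2): satisfied.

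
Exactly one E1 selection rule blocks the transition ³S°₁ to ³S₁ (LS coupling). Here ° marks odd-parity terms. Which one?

the L=0 ↔ L=0 exclusion

Initial level: S=1, L=0, J=1, parity odd. Final level: S=1, L=0, J=1, parity even.
Parity must change: odd → even — passes.
ΔS = 0: S: 1 → 1 — passes.
ΔL = 0, ±1 (not L=0↔0): L: 0 → 0, ΔL = +0 — fails.
ΔJ = 0, ±1 (not J=0↔0): J: 1 → 1, ΔJ = +0 — passes.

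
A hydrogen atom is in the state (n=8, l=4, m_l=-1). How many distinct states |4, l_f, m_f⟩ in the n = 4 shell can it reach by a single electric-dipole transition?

E1 requires Δl = ±1, so l_f ∈ {3, 5}; with 0 ≤ l_f ≤ n_f−1 = 3, the allowed l_f values are {3}.
For l_f = 3: m_f ∈ {m_i−1, m_i, m_i+1} ∩ [−3, 3] = {-2, -1, 0} → 3 states.
Total: 3.

3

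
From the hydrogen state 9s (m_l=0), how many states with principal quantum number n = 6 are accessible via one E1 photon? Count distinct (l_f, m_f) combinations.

E1 requires Δl = ±1, so l_f ∈ {-1, 1}; with 0 ≤ l_f ≤ n_f−1 = 5, the allowed l_f values are {1}.
For l_f = 1: m_f ∈ {m_i−1, m_i, m_i+1} ∩ [−1, 1] = {-1, 0, 1} → 3 states.
Total: 3.

3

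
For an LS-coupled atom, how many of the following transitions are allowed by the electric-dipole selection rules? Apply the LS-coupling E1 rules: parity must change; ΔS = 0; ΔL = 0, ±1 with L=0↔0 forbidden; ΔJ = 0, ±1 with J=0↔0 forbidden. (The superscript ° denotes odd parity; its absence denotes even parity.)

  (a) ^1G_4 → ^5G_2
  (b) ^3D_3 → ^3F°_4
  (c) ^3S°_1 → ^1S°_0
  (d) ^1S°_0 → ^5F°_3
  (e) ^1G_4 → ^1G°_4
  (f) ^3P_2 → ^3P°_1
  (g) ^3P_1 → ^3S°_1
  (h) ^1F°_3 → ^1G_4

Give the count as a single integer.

5

(a) forbidden (parity, ΔS, ΔJ fail)
(b) allowed
(c) forbidden (parity, ΔS, ΔL fail)
(d) forbidden (parity, ΔS, ΔL, ΔJ fail)
(e) allowed
(f) allowed
(g) allowed
(h) allowed
Total allowed: 5 of 8.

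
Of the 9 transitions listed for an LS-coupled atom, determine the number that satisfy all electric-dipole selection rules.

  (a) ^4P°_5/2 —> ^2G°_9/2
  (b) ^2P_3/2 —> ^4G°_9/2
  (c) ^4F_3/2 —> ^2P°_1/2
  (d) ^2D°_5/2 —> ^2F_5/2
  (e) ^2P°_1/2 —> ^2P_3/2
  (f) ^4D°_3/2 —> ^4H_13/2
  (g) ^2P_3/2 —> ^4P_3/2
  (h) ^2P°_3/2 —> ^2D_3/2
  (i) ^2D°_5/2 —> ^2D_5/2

4

(a) forbidden (parity, ΔS, ΔL, ΔJ fail)
(b) forbidden (ΔS, ΔL, ΔJ fail)
(c) forbidden (ΔS, ΔL fail)
(d) allowed
(e) allowed
(f) forbidden (ΔL, ΔJ fail)
(g) forbidden (parity, ΔS fail)
(h) allowed
(i) allowed
Total allowed: 4 of 9.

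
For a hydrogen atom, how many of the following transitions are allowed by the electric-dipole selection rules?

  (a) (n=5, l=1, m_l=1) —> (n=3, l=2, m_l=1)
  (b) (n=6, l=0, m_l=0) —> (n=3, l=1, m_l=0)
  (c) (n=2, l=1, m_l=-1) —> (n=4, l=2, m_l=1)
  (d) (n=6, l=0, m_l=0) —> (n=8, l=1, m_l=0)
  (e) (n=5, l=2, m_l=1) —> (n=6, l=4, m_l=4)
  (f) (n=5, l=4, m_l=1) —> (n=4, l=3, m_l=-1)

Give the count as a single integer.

(a) allowed
(b) allowed
(c) forbidden — Δm_l = +2 (E1 requires Δm_l = 0, ±1)
(d) allowed
(e) forbidden — Δl = +2 (E1 requires Δl = ±1); Δm_l = +3 (E1 requires Δm_l = 0, ±1)
(f) forbidden — Δm_l = -2 (E1 requires Δm_l = 0, ±1)
Total allowed: 3 of 6.

3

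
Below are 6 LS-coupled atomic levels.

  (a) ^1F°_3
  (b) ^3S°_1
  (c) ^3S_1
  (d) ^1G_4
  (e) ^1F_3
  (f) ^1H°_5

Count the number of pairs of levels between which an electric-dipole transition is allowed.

3

(a)–(b): forbidden (parity, ΔS, ΔL, ΔJ).
(a)–(c): forbidden (ΔS, ΔL, ΔJ).
(a)–(d): allowed.
(a)–(e): allowed.
(a)–(f): forbidden (parity, ΔL, ΔJ).
(b)–(c): forbidden (ΔL).
(b)–(d): forbidden (ΔS, ΔL, ΔJ).
(b)–(e): forbidden (ΔS, ΔL, ΔJ).
(b)–(f): forbidden (parity, ΔS, ΔL, ΔJ).
(c)–(d): forbidden (parity, ΔS, ΔL, ΔJ).
(c)–(e): forbidden (parity, ΔS, ΔL, ΔJ).
(c)–(f): forbidden (ΔS, ΔL, ΔJ).
(d)–(e): forbidden (parity).
(d)–(f): allowed.
(e)–(f): forbidden (ΔL, ΔJ).
Allowed pairs: 3 of 15.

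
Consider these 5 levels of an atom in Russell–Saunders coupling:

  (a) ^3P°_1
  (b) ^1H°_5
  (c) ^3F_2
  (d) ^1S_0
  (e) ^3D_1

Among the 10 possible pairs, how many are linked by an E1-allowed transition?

(a)–(b): forbidden (parity, ΔS, ΔL, ΔJ).
(a)–(c): forbidden (ΔL).
(a)–(d): forbidden (ΔS).
(a)–(e): allowed.
(b)–(c): forbidden (ΔS, ΔL, ΔJ).
(b)–(d): forbidden (ΔL, ΔJ).
(b)–(e): forbidden (ΔS, ΔL, ΔJ).
(c)–(d): forbidden (parity, ΔS, ΔL, ΔJ).
(c)–(e): forbidden (parity).
(d)–(e): forbidden (parity, ΔS, ΔL).
Allowed pairs: 1 of 10.

1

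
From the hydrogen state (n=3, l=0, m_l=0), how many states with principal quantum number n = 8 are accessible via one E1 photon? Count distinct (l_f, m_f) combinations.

E1 requires Δl = ±1, so l_f ∈ {-1, 1}; with 0 ≤ l_f ≤ n_f−1 = 7, the allowed l_f values are {1}.
For l_f = 1: m_f ∈ {m_i−1, m_i, m_i+1} ∩ [−1, 1] = {-1, 0, 1} → 3 states.
Total: 3.

3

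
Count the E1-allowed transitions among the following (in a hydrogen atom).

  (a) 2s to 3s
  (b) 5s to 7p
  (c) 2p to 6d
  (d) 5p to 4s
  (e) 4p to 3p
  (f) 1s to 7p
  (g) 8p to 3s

(a) forbidden — Δl = +0 (E1 requires Δl = ±1)
(b) allowed
(c) allowed
(d) allowed
(e) forbidden — Δl = +0 (E1 requires Δl = ±1)
(f) allowed
(g) allowed
Total allowed: 5 of 7.

5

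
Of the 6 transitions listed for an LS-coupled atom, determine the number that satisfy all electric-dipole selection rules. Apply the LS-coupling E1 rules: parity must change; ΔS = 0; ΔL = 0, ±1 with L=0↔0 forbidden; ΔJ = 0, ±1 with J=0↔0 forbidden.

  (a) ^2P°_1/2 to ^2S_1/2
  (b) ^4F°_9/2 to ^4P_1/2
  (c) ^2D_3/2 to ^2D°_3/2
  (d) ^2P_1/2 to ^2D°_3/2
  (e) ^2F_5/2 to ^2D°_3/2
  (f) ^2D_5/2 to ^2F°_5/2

5

(a) allowed
(b) forbidden (ΔL, ΔJ fail)
(c) allowed
(d) allowed
(e) allowed
(f) allowed
Total allowed: 5 of 6.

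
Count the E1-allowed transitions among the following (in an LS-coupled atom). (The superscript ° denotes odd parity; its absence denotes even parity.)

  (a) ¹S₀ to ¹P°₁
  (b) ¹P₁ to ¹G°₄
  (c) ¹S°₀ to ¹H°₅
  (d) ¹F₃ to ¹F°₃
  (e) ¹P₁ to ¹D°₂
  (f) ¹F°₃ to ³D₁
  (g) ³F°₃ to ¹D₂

(a) allowed
(b) forbidden (ΔL, ΔJ fail)
(c) forbidden (parity, ΔL, ΔJ fail)
(d) allowed
(e) allowed
(f) forbidden (ΔS, ΔJ fail)
(g) forbidden (ΔS fails)
Total allowed: 3 of 7.

3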